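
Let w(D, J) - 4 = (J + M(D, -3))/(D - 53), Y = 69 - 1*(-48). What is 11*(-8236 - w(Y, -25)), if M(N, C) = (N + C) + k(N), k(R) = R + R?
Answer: -5804513/64 ≈ -90696.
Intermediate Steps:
k(R) = 2*R
M(N, C) = C + 3*N (M(N, C) = (N + C) + 2*N = (C + N) + 2*N = C + 3*N)
Y = 117 (Y = 69 + 48 = 117)
w(D, J) = 4 + (-3 + J + 3*D)/(-53 + D) (w(D, J) = 4 + (J + (-3 + 3*D))/(D - 53) = 4 + (-3 + J + 3*D)/(-53 + D))
11*(-8236 - w(Y, -25)) = 11*(-8236 - (-215 - 25 + 7*117)/(-53 + 117)) = 11*(-8236 - (-215 - 25 + 819)/64) = 11*(-8236 - 579/64) = 11*(-527683/64) = -5804513/64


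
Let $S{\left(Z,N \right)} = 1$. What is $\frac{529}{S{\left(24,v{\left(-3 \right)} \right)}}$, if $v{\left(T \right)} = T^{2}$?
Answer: $529$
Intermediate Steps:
$\frac{529}{S{\left(24,v{\left(-3 \right)} \right)}} = \frac{529}{1} = 529 \cdot 1 = 529$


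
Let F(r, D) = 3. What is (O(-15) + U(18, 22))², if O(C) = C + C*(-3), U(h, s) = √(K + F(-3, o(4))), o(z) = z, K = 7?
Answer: (30 + √10)² ≈ 1099.7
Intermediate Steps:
U(h, s) = √10 (U(h, s) = √(7 + 3) = √10)
O(C) = -2*C (O(C) = C - 3*C = -2*C)
(O(-15) + U(18, 22))² = (-2*(-15) + √10)² = (30 + √10)²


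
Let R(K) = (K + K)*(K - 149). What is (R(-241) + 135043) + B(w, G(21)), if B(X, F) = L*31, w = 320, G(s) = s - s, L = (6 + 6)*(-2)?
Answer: 322279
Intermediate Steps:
L = -24 (L = 12*(-2) = -24)
G(s) = 0
B(X, F) = -744 (B(X, F) = -24*31 = -744)
R(K) = 2*K*(-149 + K) (R(K) = (2*K)*(-149 + K) = 2*K*(-149 + K))
(R(-241) + 135043) + B(w, G(21)) = (2*(-241)*(-149 - 241) + 135043) - 744 = (2*(-241)*(-390) + 135043) - 744 = (187980 + 135043) - 744 = 323023 - 744 = 322279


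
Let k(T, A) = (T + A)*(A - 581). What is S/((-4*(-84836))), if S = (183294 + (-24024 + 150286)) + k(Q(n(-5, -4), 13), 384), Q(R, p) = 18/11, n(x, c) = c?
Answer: 1284721/1866392 ≈ 0.68834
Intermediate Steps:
Q(R, p) = 18/11 (Q(R, p) = 18*(1/11) = 18/11)
k(T, A) = (-581 + A)*(A + T) (k(T, A) = (A + T)*(-581 + A) = (-581 + A)*(A + T))
S = 2569442/11 (S = (183294 + (-24024 + 150286)) + (384**2 - 581*384 - 581*18/11 + 384*(18/11)) = (183294 + 126262) + (147456 - 223104 - 10458/11 + 6912/11) = 309556 - 835674/11 = 2569442/11 ≈ 2.3359e+5)
S/((-4*(-84836))) = 2569442/(11*((-4*(-84836)))) = (2569442/11)/339344 = (2569442/11)*(1/339344) = 1284721/1866392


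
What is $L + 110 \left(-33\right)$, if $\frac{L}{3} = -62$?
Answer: $-3816$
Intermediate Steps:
$L = -186$ ($L = 3 \left(-62\right) = -186$)
$L + 110 \left(-33\right) = -186 + 110 \left(-33\right) = -186 - 3630 = -3816$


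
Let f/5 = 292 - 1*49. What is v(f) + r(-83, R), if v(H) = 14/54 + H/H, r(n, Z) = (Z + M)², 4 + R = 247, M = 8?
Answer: 1701061/27 ≈ 63002.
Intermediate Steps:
R = 243 (R = -4 + 247 = 243)
r(n, Z) = (8 + Z)² (r(n, Z) = (Z + 8)² = (8 + Z)²)
f = 1215 (f = 5*(292 - 1*49) = 5*(292 - 49) = 5*243 = 1215)
v(H) = 34/27 (v(H) = 14*(1/54) + 1 = 7/27 + 1 = 34/27)
v(f) + r(-83, R) = 34/27 + (8 + 243)² = 34/27 + 251² = 34/27 + 63001 = 1701061/27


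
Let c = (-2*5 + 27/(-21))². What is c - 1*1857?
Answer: -84752/49 ≈ -1729.6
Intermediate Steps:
c = 6241/49 (c = (-10 + 27*(-1/21))² = (-10 - 9/7)² = (-79/7)² = 6241/49 ≈ 127.37)
c - 1*1857 = 6241/49 - 1*1857 = 6241/49 - 1857 = -84752/49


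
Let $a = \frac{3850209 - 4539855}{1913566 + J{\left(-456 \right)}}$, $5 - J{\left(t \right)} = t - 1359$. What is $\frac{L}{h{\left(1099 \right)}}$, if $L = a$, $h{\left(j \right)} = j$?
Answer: $- \frac{114941}{350834869} \approx -0.00032762$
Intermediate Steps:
$J{\left(t \right)} = 1364 - t$ ($J{\left(t \right)} = 5 - \left(t - 1359\right) = 5 - \left(-1359 + t\right) = 1364 - t$)
$a = - \frac{114941}{319231}$ ($a = \frac{3850209 - 4539855}{1913566 + \left(1364 - -456\right)} = - \frac{689646}{1913566 + \left(1364 + 456\right)} = - \frac{689646}{1913566 + 1820} = - \frac{689646}{1915386} = \left(-689646\right) \frac{1}{1915386} = - \frac{114941}{319231} \approx -0.36006$)
$L = - \frac{114941}{319231} \approx -0.36006$
$\frac{L}{h{\left(1099 \right)}} = - \frac{114941}{319231 \cdot 1099} = \left(- \frac{114941}{319231}\right) \frac{1}{1099} = - \frac{114941}{350834869}$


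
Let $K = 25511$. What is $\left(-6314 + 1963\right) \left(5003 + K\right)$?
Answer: $-132766414$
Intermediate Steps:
$\left(-6314 + 1963\right) \left(5003 + K\right) = \left(-6314 + 1963\right) \left(5003 + 25511\right) = \left(-4351\right) 30514 = -132766414$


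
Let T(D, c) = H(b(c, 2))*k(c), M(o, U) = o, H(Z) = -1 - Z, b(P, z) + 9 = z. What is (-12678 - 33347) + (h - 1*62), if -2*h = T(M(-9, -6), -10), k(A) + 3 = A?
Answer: -46048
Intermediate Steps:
b(P, z) = -9 + z
k(A) = -3 + A
T(D, c) = -18 + 6*c (T(D, c) = (-1 - (-9 + 2))*(-3 + c) = (-1 - 1*(-7))*(-3 + c) = (-1 + 7)*(-3 + c) = 6*(-3 + c) = -18 + 6*c)
h = 39 (h = -(-18 + 6*(-10))/2 = -(-18 - 60)/2 = -1/2*(-78) = 39)
(-12678 - 33347) + (h - 1*62) = (-12678 - 33347) + (39 - 1*62) = -46025 + (39 - 62) = -46025 - 23 = -46048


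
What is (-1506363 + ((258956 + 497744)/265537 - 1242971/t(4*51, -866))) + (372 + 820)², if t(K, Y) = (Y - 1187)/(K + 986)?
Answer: 346157191345191/545147461 ≈ 6.3498e+5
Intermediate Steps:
t(K, Y) = (-1187 + Y)/(986 + K)
(-1506363 + ((258956 + 497744)/265537 - 1242971/t(4*51, -866))) + (372 + 820)² = (-1506363 + ((258956 + 497744)/265537 - 1242971*(986 + 4*51)/(-1187 - 866))) + (372 + 820)² = (-1506363 + (756700*(1/265537) - 1242971/(-2053/(986 + 204)))) + 1192² = (-1506363 + (756700/265537 - 1242971/(-2053/1190))) + 1420864 = (-1506363 + (756700/265537 - 1242971*(-1190/2053))) + 1420864 = (-1506363 + (756700/265537 + 1479135490/2053)) + 1420864 = (-1506363 + 392766754113230/545147461) + 1420864 = -428423210681113/545147461 + 1420864 = 346157191345191/545147461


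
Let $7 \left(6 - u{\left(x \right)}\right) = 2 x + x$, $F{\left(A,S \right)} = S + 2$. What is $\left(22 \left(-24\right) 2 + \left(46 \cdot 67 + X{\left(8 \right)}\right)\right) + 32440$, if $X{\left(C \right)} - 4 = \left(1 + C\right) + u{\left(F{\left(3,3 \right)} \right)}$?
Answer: $\frac{241380}{7} \approx 34483.0$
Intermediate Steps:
$F{\left(A,S \right)} = 2 + S$
$u{\left(x \right)} = 6 - \frac{3 x}{7}$ ($u{\left(x \right)} = 6 - \frac{2 x + x}{7} = 6 - \frac{3 x}{7}$)
$X{\left(C \right)} = \frac{62}{7} + C$ ($X{\left(C \right)} = 4 + \left(\left(1 + C\right) + \left(6 - \frac{3 \left(2 + 3\right)}{7}\right)\right) = 4 + \left(\left(1 + C\right) + \left(6 - \frac{15}{7}\right)\right) = 4 + \left(\left(1 + C\right) + \frac{27}{7}\right) = 4 + \left(\frac{34}{7} + C\right) = \frac{62}{7} + C$)
$\left(22 \left(-24\right) 2 + \left(46 \cdot 67 + X{\left(8 \right)}\right)\right) + 32440 = \left(22 \left(-24\right) 2 + \left(46 \cdot 67 + \left(\frac{62}{7} + 8\right)\right)\right) + 32440 = \left(\left(-528\right) 2 + \left(3082 + \frac{118}{7}\right)\right) + 32440 = \left(-1056 + \frac{21692}{7}\right) + 32440 = \frac{14300}{7} + 32440 = \frac{241380}{7}$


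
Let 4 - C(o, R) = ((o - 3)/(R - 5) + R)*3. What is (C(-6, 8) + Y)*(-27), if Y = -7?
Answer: 486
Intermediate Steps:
C(o, R) = 4 - 3*R - 3*(-3 + o)/(-5 + R) (C(o, R) = 4 - ((o - 3)/(R - 5) + R)*3 = 4 - ((-3 + o)/(-5 + R) + R)*3 = 4 - (R + (-3 + o)/(-5 + R))*3 = 4 - (3*R + 3*(-3 + o)/(-5 + R)) = 4 + (-3*R - 3*(-3 + o)/(-5 + R)) = 4 - 3*R - 3*(-3 + o)/(-5 + R))
(C(-6, 8) + Y)*(-27) = ((-11 - 3*(-6) - 3*8**2 + 19*8)/(-5 + 8) - 7)*(-27) = ((-11 + 18 - 3*64 + 152)/3 - 7)*(-27) = ((-11 + 18 - 192 + 152)/3 - 7)*(-27) = ((1/3)*(-33) - 7)*(-27) = (-11 - 7)*(-27) = -18*(-27) = 486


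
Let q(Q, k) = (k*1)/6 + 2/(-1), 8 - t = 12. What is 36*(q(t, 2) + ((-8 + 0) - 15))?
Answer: -888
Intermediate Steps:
t = -4 (t = 8 - 1*12 = 8 - 12 = -4)
q(Q, k) = -2 + k/6 (q(Q, k) = k*(⅙) + 2*(-1) = k/6 - 2 = -2 + k/6)
36*(q(t, 2) + ((-8 + 0) - 15)) = 36*((-2 + (⅙)*2) + ((-8 + 0) - 15)) = 36*((-2 + ⅓) + (-8 - 15)) = 36*(-5/3 - 23) = 36*(-74/3) = -888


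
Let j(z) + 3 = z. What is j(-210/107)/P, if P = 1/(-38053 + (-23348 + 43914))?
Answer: 9285597/107 ≈ 86781.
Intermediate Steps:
P = -1/17487 (P = 1/(-38053 + 20566) = 1/(-17487) = -1/17487 ≈ -5.7185e-5)
j(z) = -3 + z
j(-210/107)/P = (-3 - 210/107)/(-1/17487) = (-3 - 210*1/107)*(-17487) = (-3 - 210/107)*(-17487) = -531/107*(-17487) = 9285597/107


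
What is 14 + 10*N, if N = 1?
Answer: 24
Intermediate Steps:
14 + 10*N = 14 + 10*1 = 14 + 10 = 24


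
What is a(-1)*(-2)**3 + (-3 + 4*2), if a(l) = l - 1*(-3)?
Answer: -11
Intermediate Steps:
a(l) = 3 + l (a(l) = l + 3 = 3 + l)
a(-1)*(-2)**3 + (-3 + 4*2) = (3 - 1)*(-2)**3 + (-3 + 4*2) = 2*(-8) + (-3 + 8) = -16 + 5 = -11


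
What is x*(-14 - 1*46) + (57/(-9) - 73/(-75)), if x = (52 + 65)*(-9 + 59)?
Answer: -8775134/25 ≈ -3.5101e+5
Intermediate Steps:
x = 5850 (x = 117*50 = 5850)
x*(-14 - 1*46) + (57/(-9) - 73/(-75)) = 5850*(-14 - 1*46) + (57/(-9) - 73/(-75)) = 5850*(-14 - 46) + (57*(-⅑) - 73*(-1/75)) = 5850*(-60) + (-19/3 + 73/75) = -351000 - 134/25 = -8775134/25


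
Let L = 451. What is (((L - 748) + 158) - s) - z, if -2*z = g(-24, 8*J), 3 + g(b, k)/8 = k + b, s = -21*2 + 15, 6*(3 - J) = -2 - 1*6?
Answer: -244/3 ≈ -81.333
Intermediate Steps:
J = 13/3 (J = 3 - (-2 - 1*6)/6 = 3 - (-2 - 6)/6 = 3 - 1/6*(-8) = 3 + 4/3 = 13/3 ≈ 4.3333)
s = -27 (s = -42 + 15 = -27)
g(b, k) = -24 + 8*b + 8*k (g(b, k) = -24 + 8*(k + b) = -24 + 8*(b + k) = -24 + (8*b + 8*k) = -24 + 8*b + 8*k)
z = -92/3 (z = -(-24 + 8*(-24) + 8*(8*(13/3)))/2 = -(-24 - 192 + 8*(104/3))/2 = -(-24 - 192 + 832/3)/2 = -1/2*184/3 = -92/3 ≈ -30.667)
(((L - 748) + 158) - s) - z = (((451 - 748) + 158) - 1*(-27)) - 1*(-92/3) = ((-297 + 158) + 27) + 92/3 = (-139 + 27) + 92/3 = -112 + 92/3 = -244/3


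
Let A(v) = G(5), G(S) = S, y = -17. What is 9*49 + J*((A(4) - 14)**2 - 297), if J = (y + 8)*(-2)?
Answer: -3447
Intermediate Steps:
A(v) = 5
J = 18 (J = (-17 + 8)*(-2) = -9*(-2) = 18)
9*49 + J*((A(4) - 14)**2 - 297) = 9*49 + 18*((5 - 14)**2 - 297) = 441 + 18*((-9)**2 - 297) = 441 + 18*(81 - 297) = 441 + 18*(-216) = 441 - 3888 = -3447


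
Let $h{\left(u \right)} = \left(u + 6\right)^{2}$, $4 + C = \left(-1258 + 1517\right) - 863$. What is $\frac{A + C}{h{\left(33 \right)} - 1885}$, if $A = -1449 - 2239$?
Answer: $\frac{1074}{91} \approx 11.802$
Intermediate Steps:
$C = -608$ ($C = -4 + \left(\left(-1258 + 1517\right) - 863\right) = -4 + \left(259 - 863\right) = -4 - 604 = -608$)
$h{\left(u \right)} = \left(6 + u\right)^{2}$
$A = -3688$ ($A = -1449 - 2239 = -3688$)
$\frac{A + C}{h{\left(33 \right)} - 1885} = \frac{-3688 - 608}{\left(6 + 33\right)^{2} - 1885} = - \frac{4296}{39^{2} - 1885} = - \frac{4296}{1521 - 1885} = - \frac{4296}{-364} = \left(-4296\right) \left(- \frac{1}{364}\right) = \frac{1074}{91}$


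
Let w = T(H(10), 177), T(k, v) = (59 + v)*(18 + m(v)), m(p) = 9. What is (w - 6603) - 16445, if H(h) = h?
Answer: -16676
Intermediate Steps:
T(k, v) = 1593 + 27*v (T(k, v) = (59 + v)*(18 + 9) = (59 + v)*27 = 1593 + 27*v)
w = 6372 (w = 1593 + 27*177 = 1593 + 4779 = 6372)
(w - 6603) - 16445 = (6372 - 6603) - 16445 = -231 - 16445 = -16676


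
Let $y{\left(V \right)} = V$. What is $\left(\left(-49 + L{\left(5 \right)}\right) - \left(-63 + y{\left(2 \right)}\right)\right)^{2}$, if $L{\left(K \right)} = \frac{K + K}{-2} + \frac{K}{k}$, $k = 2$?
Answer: $\frac{361}{4} \approx 90.25$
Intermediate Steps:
$L{\left(K \right)} = - \frac{K}{2}$ ($L{\left(K \right)} = \frac{K + K}{-2} + \frac{K}{2} = 2 K \left(- \frac{1}{2}\right) + K \frac{1}{2} = - K + \frac{K}{2} = - \frac{K}{2}$)
$\left(\left(-49 + L{\left(5 \right)}\right) - \left(-63 + y{\left(2 \right)}\right)\right)^{2} = \left(\left(-49 - \frac{5}{2}\right) + \left(63 - 2\right)\right)^{2} = \left(- \frac{103}{2} + 61\right)^{2} = \left(\frac{19}{2}\right)^{2} = \frac{361}{4}$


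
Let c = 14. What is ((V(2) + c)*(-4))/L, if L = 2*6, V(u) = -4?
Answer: -10/3 ≈ -3.3333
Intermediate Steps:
L = 12
((V(2) + c)*(-4))/L = ((-4 + 14)*(-4))/12 = (10*(-4))*(1/12) = -40*1/12 = -10/3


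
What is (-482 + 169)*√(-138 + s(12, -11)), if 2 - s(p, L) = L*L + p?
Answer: -313*I*√269 ≈ -5133.6*I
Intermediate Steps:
s(p, L) = 2 - p - L² (s(p, L) = 2 - (L*L + p) = 2 - (L² + p) = 2 - (p + L²) = 2 + (-p - L²) = 2 - p - L²)
(-482 + 169)*√(-138 + s(12, -11)) = (-482 + 169)*√(-138 + (2 - 1*12 - 1*(-11)²)) = -313*√(-138 + (2 - 12 - 1*121)) = -313*√(-138 + (2 - 12 - 121)) = -313*√(-138 - 131) = -313*I*√269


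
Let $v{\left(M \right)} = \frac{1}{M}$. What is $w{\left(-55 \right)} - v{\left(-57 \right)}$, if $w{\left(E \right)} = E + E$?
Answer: $- \frac{6269}{57} \approx -109.98$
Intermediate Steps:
$w{\left(E \right)} = 2 E$
$w{\left(-55 \right)} - v{\left(-57 \right)} = 2 \left(-55\right) - \frac{1}{-57} = -110 - - \frac{1}{57} = -110 + \frac{1}{57} = - \frac{6269}{57}$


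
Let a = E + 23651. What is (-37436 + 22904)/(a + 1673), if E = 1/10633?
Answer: -154518756/269270093 ≈ -0.57384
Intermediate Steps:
E = 1/10633 ≈ 9.4047e-5
a = 251481084/10633 (a = 1/10633 + 23651 = 251481084/10633 ≈ 23651.)
(-37436 + 22904)/(a + 1673) = (-37436 + 22904)/(251481084/10633 + 1673) = -14532/269270093/10633 = -14532*10633/269270093 = -154518756/269270093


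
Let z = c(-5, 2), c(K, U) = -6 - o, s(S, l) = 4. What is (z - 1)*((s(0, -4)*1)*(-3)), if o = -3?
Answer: 48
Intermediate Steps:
c(K, U) = -3 (c(K, U) = -6 - 1*(-3) = -6 + 3 = -3)
z = -3
(z - 1)*((s(0, -4)*1)*(-3)) = (-3 - 1)*((4*1)*(-3)) = -16*(-3) = -4*(-12) = 48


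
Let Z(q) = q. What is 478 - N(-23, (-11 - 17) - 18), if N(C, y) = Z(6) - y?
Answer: 426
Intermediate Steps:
N(C, y) = 6 - y
478 - N(-23, (-11 - 17) - 18) = 478 - (6 - ((-11 - 17) - 18)) = 478 - (6 - (-28 - 18)) = 478 - (6 - 1*(-46)) = 478 - (6 + 46) = 478 - 1*52 = 478 - 52 = 426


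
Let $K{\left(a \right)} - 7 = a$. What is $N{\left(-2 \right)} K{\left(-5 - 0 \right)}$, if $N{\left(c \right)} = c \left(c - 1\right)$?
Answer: $12$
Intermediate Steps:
$K{\left(a \right)} = 7 + a$
$N{\left(c \right)} = c \left(-1 + c\right)$
$N{\left(-2 \right)} K{\left(-5 - 0 \right)} = - 2 \left(-1 - 2\right) \left(7 - 5\right) = \left(-2\right) \left(-3\right) \left(7 + \left(-5 + 0\right)\right) = 6 \left(7 - 5\right) = 6 \cdot 2 = 12$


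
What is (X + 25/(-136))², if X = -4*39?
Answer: 451180081/18496 ≈ 24393.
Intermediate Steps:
X = -156
(X + 25/(-136))² = (-156 + 25/(-136))² = (-156 + 25*(-1/136))² = (-156 - 25/136)² = (-21241/136)² = 451180081/18496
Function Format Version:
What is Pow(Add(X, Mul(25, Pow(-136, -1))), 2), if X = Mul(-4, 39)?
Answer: Rational(451180081, 18496) ≈ 24393.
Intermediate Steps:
X = -156
Pow(Add(X, Mul(25, Pow(-136, -1))), 2) = Pow(Add(-156, Mul(25, Pow(-136, -1))), 2) = Pow(Add(-156, Mul(25, Rational(-1, 136))), 2) = Pow(Add(-156, Rational(-25, 136)), 2) = Pow(Rational(-21241, 136), 2) = Rational(451180081, 18496)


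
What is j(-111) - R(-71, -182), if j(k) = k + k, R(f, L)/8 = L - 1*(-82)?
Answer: 578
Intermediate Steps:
R(f, L) = 656 + 8*L (R(f, L) = 8*(L - 1*(-82)) = 8*(L + 82) = 8*(82 + L) = 656 + 8*L)
j(k) = 2*k
j(-111) - R(-71, -182) = 2*(-111) - (656 + 8*(-182)) = -222 - (656 - 1456) = -222 - 1*(-800) = -222 + 800 = 578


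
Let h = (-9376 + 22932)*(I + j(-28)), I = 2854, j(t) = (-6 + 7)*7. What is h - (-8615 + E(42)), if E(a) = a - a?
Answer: 38792331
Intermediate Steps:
j(t) = 7 (j(t) = 1*7 = 7)
E(a) = 0
h = 38783716 (h = (-9376 + 22932)*(2854 + 7) = 13556*2861 = 38783716)
h - (-8615 + E(42)) = 38783716 - (-8615 + 0) = 38783716 - 1*(-8615) = 38783716 + 8615 = 38792331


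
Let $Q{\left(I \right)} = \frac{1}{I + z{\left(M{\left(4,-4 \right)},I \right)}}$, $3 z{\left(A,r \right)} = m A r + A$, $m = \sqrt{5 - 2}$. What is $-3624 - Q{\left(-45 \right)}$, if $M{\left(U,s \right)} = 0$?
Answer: $- \frac{163079}{45} \approx -3624.0$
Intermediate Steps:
$m = \sqrt{3}$ ($m = \sqrt{5 + \left(-4 + 2\right)} = \sqrt{5 - 2} = \sqrt{3} \approx 1.732$)
$z{\left(A,r \right)} = \frac{A}{3} + \frac{A r \sqrt{3}}{3}$ ($z{\left(A,r \right)} = \frac{\sqrt{3} A r + A}{3} = \frac{A \sqrt{3} r + A}{3} = \frac{A r \sqrt{3} + A}{3} = \frac{A + A r \sqrt{3}}{3} = \frac{A}{3} + \frac{A r \sqrt{3}}{3}$)
$Q{\left(I \right)} = \frac{1}{I}$ ($Q{\left(I \right)} = \frac{1}{I + \frac{1}{3} \cdot 0 \left(1 + I \sqrt{3}\right)} = \frac{1}{I + 0} = \frac{1}{I}$)
$-3624 - Q{\left(-45 \right)} = -3624 - \frac{1}{-45} = -3624 - - \frac{1}{45} = -3624 + \frac{1}{45} = - \frac{163079}{45}$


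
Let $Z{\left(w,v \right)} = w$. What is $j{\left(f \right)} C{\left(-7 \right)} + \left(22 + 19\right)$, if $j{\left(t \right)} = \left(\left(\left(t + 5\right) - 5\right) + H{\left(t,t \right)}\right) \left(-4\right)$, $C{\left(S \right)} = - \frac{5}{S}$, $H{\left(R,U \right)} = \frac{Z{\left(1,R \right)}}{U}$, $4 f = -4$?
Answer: $\frac{327}{7} \approx 46.714$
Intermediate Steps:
$f = -1$ ($f = \frac{1}{4} \left(-4\right) = -1$)
$H{\left(R,U \right)} = \frac{1}{U}$ ($H{\left(R,U \right)} = 1 \frac{1}{U} = \frac{1}{U}$)
$j{\left(t \right)} = - 4 t - \frac{4}{t}$ ($j{\left(t \right)} = \left(\left(\left(t + 5\right) - 5\right) + \frac{1}{t}\right) \left(-4\right) = \left(\left(\left(5 + t\right) - 5\right) + \frac{1}{t}\right) \left(-4\right) = \left(t + \frac{1}{t}\right) \left(-4\right) = - 4 t - \frac{4}{t}$)
$j{\left(f \right)} C{\left(-7 \right)} + \left(22 + 19\right) = \left(\left(-4\right) \left(-1\right) - \frac{4}{-1}\right) \left(- \frac{5}{-7}\right) + \left(22 + 19\right) = \left(4 - -4\right) \left(\left(-5\right) \left(- \frac{1}{7}\right)\right) + 41 = \left(4 + 4\right) \frac{5}{7} + 41 = 8 \cdot \frac{5}{7} + 41 = \frac{40}{7} + 41 = \frac{327}{7}$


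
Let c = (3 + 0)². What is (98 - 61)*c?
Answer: 333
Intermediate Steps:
c = 9 (c = 3² = 9)
(98 - 61)*c = (98 - 61)*9 = 37*9 = 333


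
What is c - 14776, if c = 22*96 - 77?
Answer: -12741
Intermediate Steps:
c = 2035 (c = 2112 - 77 = 2035)
c - 14776 = 2035 - 14776 = -12741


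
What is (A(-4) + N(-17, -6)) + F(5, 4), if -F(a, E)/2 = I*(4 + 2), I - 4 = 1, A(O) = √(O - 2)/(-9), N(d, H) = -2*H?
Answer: -48 - I*√6/9 ≈ -48.0 - 0.27217*I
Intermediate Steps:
A(O) = -√(-2 + O)/9 (A(O) = √(-2 + O)*(-⅑) = -√(-2 + O)/9)
I = 5 (I = 4 + 1 = 5)
F(a, E) = -60 (F(a, E) = -10*(4 + 2) = -10*6 = -2*30 = -60)
(A(-4) + N(-17, -6)) + F(5, 4) = (-√(-2 - 4)/9 - 2*(-6)) - 60 = (-I*√6/9 + 12) - 60 = (12 - I*√6/9) - 60 = -48 - I*√6/9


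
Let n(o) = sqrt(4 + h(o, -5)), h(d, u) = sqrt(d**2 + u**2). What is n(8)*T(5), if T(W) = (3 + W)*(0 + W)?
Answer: 40*sqrt(4 + sqrt(89)) ≈ 146.61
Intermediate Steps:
n(o) = sqrt(4 + sqrt(25 + o**2)) (n(o) = sqrt(4 + sqrt(o**2 + (-5)**2)) = sqrt(4 + sqrt(o**2 + 25)) = sqrt(4 + sqrt(25 + o**2)))
T(W) = W*(3 + W) (T(W) = (3 + W)*W = W*(3 + W))
n(8)*T(5) = sqrt(4 + sqrt(25 + 8**2))*(5*(3 + 5)) = sqrt(4 + sqrt(25 + 64))*(5*8) = sqrt(4 + sqrt(89))*40 = 40*sqrt(4 + sqrt(89))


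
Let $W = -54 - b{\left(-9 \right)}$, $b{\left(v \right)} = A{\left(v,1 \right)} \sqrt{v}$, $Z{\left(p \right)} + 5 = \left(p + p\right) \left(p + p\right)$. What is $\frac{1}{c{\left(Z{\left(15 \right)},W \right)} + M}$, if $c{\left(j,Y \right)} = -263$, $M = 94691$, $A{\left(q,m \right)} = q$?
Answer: $\frac{1}{94428} \approx 1.059 \cdot 10^{-5}$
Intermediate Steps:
$Z{\left(p \right)} = -5 + 4 p^{2}$ ($Z{\left(p \right)} = -5 + \left(p + p\right) \left(p + p\right) = -5 + 2 p 2 p = -5 + 4 p^{2}$)
$b{\left(v \right)} = v^{\frac{3}{2}}$ ($b{\left(v \right)} = v \sqrt{v} = v^{\frac{3}{2}}$)
$W = -54 + 27 i$ ($W = -54 - \left(-9\right)^{\frac{3}{2}} = -54 - - 27 i = -54 + 27 i \approx -54.0 + 27.0 i$)
$\frac{1}{c{\left(Z{\left(15 \right)},W \right)} + M} = \frac{1}{-263 + 94691} = \frac{1}{94428}$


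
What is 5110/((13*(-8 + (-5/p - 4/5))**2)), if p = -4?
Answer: 2044000/296413 ≈ 6.8958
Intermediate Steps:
5110/((13*(-8 + (-5/p - 4/5))**2)) = 5110/((13*(-8 + (-5/(-4) - 4/5))**2)) = 5110/((13*(-8 + (-5*(-1/4) - 4*1/5))**2)) = 5110/((13*(-8 + (5/4 - 4/5))**2)) = 5110/((13*(-8 + 9/20)**2)) = 5110/((13*(-151/20)**2)) = 5110/((13*(22801/400))) = 5110/(296413/400) = 5110*(400/296413) = 2044000/296413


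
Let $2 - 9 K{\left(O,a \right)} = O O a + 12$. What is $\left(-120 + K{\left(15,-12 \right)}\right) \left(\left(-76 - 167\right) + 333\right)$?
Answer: $16100$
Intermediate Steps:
$K{\left(O,a \right)} = - \frac{10}{9} - \frac{a O^{2}}{9}$ ($K{\left(O,a \right)} = \frac{2}{9} - \frac{O O a + 12}{9} = \frac{2}{9} - \frac{O^{2} a + 12}{9} = \frac{2}{9} - \frac{a O^{2} + 12}{9} = \frac{2}{9} - \frac{12 + a O^{2}}{9} = \frac{2}{9} - \left(\frac{4}{3} + \frac{a O^{2}}{9}\right) = - \frac{10}{9} - \frac{a O^{2}}{9}$)
$\left(-120 + K{\left(15,-12 \right)}\right) \left(\left(-76 - 167\right) + 333\right) = \left(-120 - \left(\frac{10}{9} - \frac{4 \cdot 15^{2}}{3}\right)\right) \left(\left(-76 - 167\right) + 333\right) = \left(-120 - \left(\frac{10}{9} - 300\right)\right) \left(\left(-76 - 167\right) + 333\right) = \left(-120 + \left(- \frac{10}{9} + 300\right)\right) \left(-243 + 333\right) = \left(-120 + \frac{2690}{9}\right) 90 = \frac{1610}{9} \cdot 90 = 16100$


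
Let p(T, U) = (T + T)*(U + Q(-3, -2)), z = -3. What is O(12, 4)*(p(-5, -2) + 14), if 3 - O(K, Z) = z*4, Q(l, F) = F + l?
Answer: 1260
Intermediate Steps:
p(T, U) = 2*T*(-5 + U) (p(T, U) = (T + T)*(U + (-2 - 3)) = (2*T)*(U - 5) = (2*T)*(-5 + U) = 2*T*(-5 + U))
O(K, Z) = 15 (O(K, Z) = 3 - (-3)*4 = 3 - 1*(-12) = 3 + 12 = 15)
O(12, 4)*(p(-5, -2) + 14) = 15*(2*(-5)*(-5 - 2) + 14) = 15*(2*(-5)*(-7) + 14) = 15*(70 + 14) = 15*84 = 1260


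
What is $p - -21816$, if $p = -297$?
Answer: $21519$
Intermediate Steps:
$p - -21816 = -297 - -21816 = -297 + 21816 = 21519$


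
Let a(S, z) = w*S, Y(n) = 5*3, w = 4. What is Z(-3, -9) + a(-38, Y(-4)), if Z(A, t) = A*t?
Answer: -125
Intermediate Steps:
Y(n) = 15
a(S, z) = 4*S
Z(-3, -9) + a(-38, Y(-4)) = -3*(-9) + 4*(-38) = 27 - 152 = -125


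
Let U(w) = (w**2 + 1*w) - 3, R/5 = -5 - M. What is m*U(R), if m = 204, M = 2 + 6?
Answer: 848028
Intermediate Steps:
M = 8
R = -65 (R = 5*(-5 - 1*8) = 5*(-5 - 8) = 5*(-13) = -65)
U(w) = -3 + w + w**2 (U(w) = (w**2 + w) - 3 = (w + w**2) - 3 = -3 + w + w**2)
m*U(R) = 204*(-3 - 65 + (-65)**2) = 204*(-3 - 65 + 4225) = 204*4157 = 848028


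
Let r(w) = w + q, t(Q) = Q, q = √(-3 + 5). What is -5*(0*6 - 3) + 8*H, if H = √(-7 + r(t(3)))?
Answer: 15 + 8*√(-4 + √2) ≈ 15.0 + 12.864*I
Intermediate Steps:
q = √2 ≈ 1.4142
r(w) = w + √2
H = √(-4 + √2) (H = √(-7 + (3 + √2)) = √(-4 + √2) ≈ 1.608*I)
-5*(0*6 - 3) + 8*H = -5*(0*6 - 3) + 8*√(-4 + √2) = -5*(0 - 3) + 8*√(-4 + √2) = -5*(-3) + 8*√(-4 + √2) = 15 + 8*√(-4 + √2)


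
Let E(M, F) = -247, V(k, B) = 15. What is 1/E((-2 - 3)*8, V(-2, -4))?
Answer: -1/247 ≈ -0.0040486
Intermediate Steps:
1/E((-2 - 3)*8, V(-2, -4)) = 1/(-247) = -1/247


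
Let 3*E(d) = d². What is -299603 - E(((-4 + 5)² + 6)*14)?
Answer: -908413/3 ≈ -3.0280e+5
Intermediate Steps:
E(d) = d²/3
-299603 - E(((-4 + 5)² + 6)*14) = -299603 - (((-4 + 5)² + 6)*14)²/3 = -299603 - ((1² + 6)*14)²/3 = -299603 - ((1 + 6)*14)²/3 = -299603 - (7*14)²/3 = -299603 - 98²/3 = -299603 - 9604/3 = -908413/3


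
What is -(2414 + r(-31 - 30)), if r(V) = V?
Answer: -2353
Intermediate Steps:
-(2414 + r(-31 - 30)) = -(2414 + (-31 - 30)) = -(2414 - 61) = -1*2353 = -2353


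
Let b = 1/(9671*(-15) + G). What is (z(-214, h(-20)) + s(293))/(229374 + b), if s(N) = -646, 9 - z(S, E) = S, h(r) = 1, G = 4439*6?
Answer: -50096313/27164992193 ≈ -0.0018441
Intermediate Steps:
G = 26634
z(S, E) = 9 - S
b = -1/118431 (b = 1/(9671*(-15) + 26634) = 1/(-145065 + 26634) = 1/(-118431) = -1/118431 ≈ -8.4437e-6)
(z(-214, h(-20)) + s(293))/(229374 + b) = ((9 - 1*(-214)) - 646)/(229374 - 1/118431) = ((9 + 214) - 646)/(27164992193/118431) = (223 - 646)*(118431/27164992193) = -423*118431/27164992193 = -50096313/27164992193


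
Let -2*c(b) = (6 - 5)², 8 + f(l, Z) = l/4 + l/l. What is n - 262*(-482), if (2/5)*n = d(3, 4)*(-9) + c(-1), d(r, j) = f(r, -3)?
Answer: 1011387/8 ≈ 1.2642e+5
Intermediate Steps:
f(l, Z) = -7 + l/4 (f(l, Z) = -8 + (l/4 + l/l) = -8 + (l*(¼) + 1) = -8 + (l/4 + 1) = -8 + (1 + l/4) = -7 + l/4)
d(r, j) = -7 + r/4
c(b) = -½ (c(b) = -(6 - 5)²/2 = -½*1² = -½*1 = -½)
n = 1115/8 (n = 5*((-7 + (¼)*3)*(-9) - ½)/2 = 5*((-7 + ¾)*(-9) - ½)/2 = 5*(-25/4*(-9) - ½)/2 = 5*(225/4 - ½)/2 = (5/2)*(223/4) = 1115/8 ≈ 139.38)
n - 262*(-482) = 1115/8 - 262*(-482) = 1115/8 + 126284 = 1011387/8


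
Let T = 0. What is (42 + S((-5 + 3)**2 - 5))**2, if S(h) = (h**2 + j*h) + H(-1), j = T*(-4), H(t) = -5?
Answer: 1444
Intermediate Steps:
j = 0 (j = 0*(-4) = 0)
S(h) = -5 + h**2 (S(h) = (h**2 + 0*h) - 5 = (h**2 + 0) - 5 = h**2 - 5 = -5 + h**2)
(42 + S((-5 + 3)**2 - 5))**2 = (42 + (-5 + ((-5 + 3)**2 - 5)**2))**2 = (42 + (-5 + ((-2)**2 - 5)**2))**2 = (42 + (-5 + (4 - 5)**2))**2 = (42 + (-5 + (-1)**2))**2 = (42 + (-5 + 1))**2 = (42 - 4)**2 = 38**2 = 1444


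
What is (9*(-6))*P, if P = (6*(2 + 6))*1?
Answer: -2592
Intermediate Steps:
P = 48 (P = (6*8)*1 = 48*1 = 48)
(9*(-6))*P = (9*(-6))*48 = -54*48 = -2592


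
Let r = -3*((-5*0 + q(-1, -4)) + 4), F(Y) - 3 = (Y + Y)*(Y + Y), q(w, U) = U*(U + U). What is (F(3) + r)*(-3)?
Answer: 207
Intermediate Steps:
q(w, U) = 2*U² (q(w, U) = U*(2*U) = 2*U²)
F(Y) = 3 + 4*Y² (F(Y) = 3 + (Y + Y)*(Y + Y) = 3 + (2*Y)*(2*Y) = 3 + 4*Y²)
r = -108 (r = -3*((-5*0 + 2*(-4)²) + 4) = -3*((0 + 2*16) + 4) = -3*((0 + 32) + 4) = -3*(32 + 4) = -3*36 = -108)
(F(3) + r)*(-3) = ((3 + 4*3²) - 108)*(-3) = ((3 + 4*9) - 108)*(-3) = ((3 + 36) - 108)*(-3) = (39 - 108)*(-3) = -69*(-3) = 207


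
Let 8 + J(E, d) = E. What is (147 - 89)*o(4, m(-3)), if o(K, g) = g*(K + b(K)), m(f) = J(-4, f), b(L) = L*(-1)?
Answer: 0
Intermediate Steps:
J(E, d) = -8 + E
b(L) = -L
m(f) = -12 (m(f) = -8 - 4 = -12)
o(K, g) = 0 (o(K, g) = g*(K - K) = g*0 = 0)
(147 - 89)*o(4, m(-3)) = (147 - 89)*0 = 58*0 = 0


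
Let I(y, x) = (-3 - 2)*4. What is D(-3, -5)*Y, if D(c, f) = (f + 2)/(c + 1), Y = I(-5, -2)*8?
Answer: -240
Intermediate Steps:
I(y, x) = -20 (I(y, x) = -5*4 = -20)
Y = -160 (Y = -20*8 = -160)
D(c, f) = (2 + f)/(1 + c)
D(-3, -5)*Y = ((2 - 5)/(1 - 3))*(-160) = (-3/(-2))*(-160) = -½*(-3)*(-160) = (3/2)*(-160) = -240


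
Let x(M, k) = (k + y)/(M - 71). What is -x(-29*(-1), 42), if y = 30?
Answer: 12/7 ≈ 1.7143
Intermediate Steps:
x(M, k) = (30 + k)/(-71 + M) (x(M, k) = (k + 30)/(M - 71) = (30 + k)/(-71 + M))
-x(-29*(-1), 42) = -(30 + 42)/(-71 - 29*(-1)) = -72/(-71 + 29) = -72/(-42) = -(-1)*72/42 = -1*(-12/7) = 12/7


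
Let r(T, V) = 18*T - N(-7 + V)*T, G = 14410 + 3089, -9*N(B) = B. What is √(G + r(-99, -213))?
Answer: √18137 ≈ 134.67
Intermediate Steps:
N(B) = -B/9
G = 17499
r(T, V) = 18*T - T*(7/9 - V/9) (r(T, V) = 18*T - (-(-7 + V)/9)*T = 18*T - (7/9 - V/9)*T = 18*T - T*(7/9 - V/9))
√(G + r(-99, -213)) = √(17499 + (⅑)*(-99)*(155 - 213)) = √(17499 + (⅑)*(-99)*(-58)) = √(17499 + 638) = √18137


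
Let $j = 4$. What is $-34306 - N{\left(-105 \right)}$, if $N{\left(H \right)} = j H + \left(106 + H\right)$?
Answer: $-33887$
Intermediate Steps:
$N{\left(H \right)} = 106 + 5 H$ ($N{\left(H \right)} = 4 H + \left(106 + H\right) = 106 + 5 H$)
$-34306 - N{\left(-105 \right)} = -34306 - \left(106 + 5 \left(-105\right)\right) = -34306 - \left(106 - 525\right) = -34306 - -419 = -34306 + 419 = -33887$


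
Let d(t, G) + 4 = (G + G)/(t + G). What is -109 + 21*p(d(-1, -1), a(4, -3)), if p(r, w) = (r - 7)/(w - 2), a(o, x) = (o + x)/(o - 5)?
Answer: -39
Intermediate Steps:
d(t, G) = -4 + 2*G/(G + t) (d(t, G) = -4 + (G + G)/(t + G) = -4 + (2*G)/(G + t) = -4 + 2*G/(G + t))
a(o, x) = (o + x)/(-5 + o)
p(r, w) = (-7 + r)/(-2 + w)
-109 + 21*p(d(-1, -1), a(4, -3)) = -109 + 21*((-7 + 2*(-1*(-1) - 2*(-1))/(-1 - 1))/(-2 + (4 - 3)/(-5 + 4))) = -109 + 21*((-7 + 2*(1 + 2)/(-2))/(-2 + 1/(-1))) = -109 + 21*((-7 + 2*(-½)*3)/(-2 - 1*1)) = -109 + 21*((-7 - 3)/(-2 - 1)) = -109 + 21*(-10/(-3)) = -109 + 21*(-⅓*(-10)) = -109 + 21*(10/3) = -109 + 70 = -39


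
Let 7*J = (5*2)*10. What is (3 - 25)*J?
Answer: -2200/7 ≈ -314.29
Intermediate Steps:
J = 100/7 (J = ((5*2)*10)/7 = (10*10)/7 = (⅐)*100 = 100/7 ≈ 14.286)
(3 - 25)*J = (3 - 25)*(100/7) = -22*100/7 = -2200/7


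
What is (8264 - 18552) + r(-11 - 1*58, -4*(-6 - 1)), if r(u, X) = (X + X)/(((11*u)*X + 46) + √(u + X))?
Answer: -4626457966912/449694477 - 56*I*√41/449694477 ≈ -10288.0 - 7.9737e-7*I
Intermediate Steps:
r(u, X) = 2*X/(46 + √(X + u) + 11*X*u) (r(u, X) = (2*X)/((11*X*u + 46) + √(X + u)) = (2*X)/((46 + 11*X*u) + √(X + u)) = (2*X)/(46 + √(X + u) + 11*X*u) = 2*X/(46 + √(X + u) + 11*X*u))
(8264 - 18552) + r(-11 - 1*58, -4*(-6 - 1)) = (8264 - 18552) + 2*(-4*(-6 - 1))/(46 + √(-4*(-6 - 1) + (-11 - 1*58)) + 11*(-4*(-6 - 1))*(-11 - 1*58)) = -10288 + 2*(-4*(-7))/(46 + √(-4*(-7) + (-11 - 58)) + 11*(-4*(-7))*(-11 - 58)) = -10288 + 2*28/(46 + √(28 - 69) + 11*28*(-69)) = -10288 + 2*28/(46 + √(-41) - 21252) = -10288 + 2*28/(46 + I*√41 - 21252) = -10288 + 2*28/(-21206 + I*√41) = -10288 + 56/(-21206 + I*√41)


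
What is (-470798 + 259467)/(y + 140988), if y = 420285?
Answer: -211331/561273 ≈ -0.37652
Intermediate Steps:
(-470798 + 259467)/(y + 140988) = (-470798 + 259467)/(420285 + 140988) = -211331/561273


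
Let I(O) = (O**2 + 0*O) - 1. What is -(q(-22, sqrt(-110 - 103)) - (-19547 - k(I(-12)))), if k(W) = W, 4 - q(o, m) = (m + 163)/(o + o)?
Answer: -866699/44 - I*sqrt(213)/44 ≈ -19698.0 - 0.33169*I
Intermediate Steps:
q(o, m) = 4 - (163 + m)/(2*o) (q(o, m) = 4 - (m + 163)/(o + o) = 4 - (163 + m)/(2*o))
I(O) = -1 + O**2 (I(O) = (O**2 + 0) - 1 = O**2 - 1 = -1 + O**2)
-(q(-22, sqrt(-110 - 103)) - (-19547 - k(I(-12)))) = -((1/2)*(-163 - sqrt(-110 - 103) + 8*(-22))/(-22) - (-19547 - (-1 + (-12)**2))) = -((1/2)*(-1/22)*(-163 - sqrt(-213) - 176) - (-19547 - (-1 + 144))) = -((1/2)*(-1/22)*(-163 - I*sqrt(213) - 176) - (-19547 - 1*143)) = -((1/2)*(-1/22)*(-163 - I*sqrt(213) - 176) - (-19547 - 143)) = -((1/2)*(-1/22)*(-339 - I*sqrt(213)) - 1*(-19690)) = -((339/44 + I*sqrt(213)/44) + 19690) = -(866699/44 + I*sqrt(213)/44) = -866699/44 - I*sqrt(213)/44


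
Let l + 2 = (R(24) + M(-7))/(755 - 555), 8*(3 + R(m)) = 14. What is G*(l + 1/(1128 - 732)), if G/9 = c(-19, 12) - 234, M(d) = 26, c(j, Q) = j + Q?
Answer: 35764159/8800 ≈ 4064.1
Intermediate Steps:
R(m) = -5/4 (R(m) = -3 + (⅛)*14 = -3 + 7/4 = -5/4)
c(j, Q) = Q + j
G = -2169 (G = 9*((12 - 19) - 234) = 9*(-7 - 234) = 9*(-241) = -2169)
l = -1501/800 (l = -2 + (-5/4 + 26)/(755 - 555) = -2 + (99/4)/200 = -2 + (99/4)*(1/200) = -2 + 99/800 = -1501/800 ≈ -1.8762)
G*(l + 1/(1128 - 732)) = -2169*(-1501/800 + 1/(1128 - 732)) = -2169*(-1501/800 + 1/396) = -2169*(-148399/79200) = 35764159/8800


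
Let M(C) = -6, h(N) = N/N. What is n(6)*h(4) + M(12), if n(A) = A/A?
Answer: -5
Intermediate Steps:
h(N) = 1
n(A) = 1
n(6)*h(4) + M(12) = 1*1 - 6 = 1 - 6 = -5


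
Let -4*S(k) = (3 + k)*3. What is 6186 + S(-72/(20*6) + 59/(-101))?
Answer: 12492969/2020 ≈ 6184.6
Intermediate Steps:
S(k) = -9/4 - 3*k/4 (S(k) = -(3 + k)*3/4 = -(9 + 3*k)/4 = -9/4 - 3*k/4)
6186 + S(-72/(20*6) + 59/(-101)) = 6186 + (-9/4 - 3*(-72/(20*6) + 59/(-101))/4) = 6186 + (-9/4 - 3*(-72/120 + 59*(-1/101))/4) = 6186 + (-9/4 - 3*(-72*1/120 - 59/101)/4) = 6186 + (-9/4 - 3*(-3/5 - 59/101)/4) = 6186 + (-9/4 - 3/4*(-598/505)) = 6186 + (-9/4 + 897/1010) = 6186 - 2751/2020 = 12492969/2020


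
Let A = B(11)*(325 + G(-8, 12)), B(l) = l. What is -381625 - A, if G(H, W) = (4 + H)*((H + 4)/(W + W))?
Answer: -1155622/3 ≈ -3.8521e+5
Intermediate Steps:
G(H, W) = (4 + H)**2/(2*W) (G(H, W) = (4 + H)*((4 + H)/((2*W))) = (4 + H)*((4 + H)*(1/(2*W))) = (4 + H)*((4 + H)/(2*W)) = (4 + H)**2/(2*W))
A = 10747/3 (A = 11*(325 + (1/2)*(4 - 8)**2/12) = 11*(325 + (1/2)*(1/12)*(-4)**2) = 11*(325 + (1/2)*(1/12)*16) = 11*(325 + 2/3) = 11*(977/3) = 10747/3 ≈ 3582.3)
-381625 - A = -381625 - 1*10747/3 = -381625 - 10747/3 = -1155622/3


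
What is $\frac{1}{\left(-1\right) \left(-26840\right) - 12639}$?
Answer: $\frac{1}{14201} \approx 7.0418 \cdot 10^{-5}$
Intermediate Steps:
$\frac{1}{\left(-1\right) \left(-26840\right) - 12639} = \frac{1}{26840 - 12639} = \frac{1}{14201}$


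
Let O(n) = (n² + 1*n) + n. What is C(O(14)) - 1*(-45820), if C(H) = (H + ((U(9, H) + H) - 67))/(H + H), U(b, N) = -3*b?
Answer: 10263857/224 ≈ 45821.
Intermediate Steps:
O(n) = n² + 2*n (O(n) = (n² + n) + n = (n + n²) + n = n² + 2*n)
C(H) = (-94 + 2*H)/(2*H) (C(H) = (H + ((-3*9 + H) - 67))/(H + H) = (H + ((-27 + H) - 67))/((2*H)) = (H + (-94 + H))*(1/(2*H)) = (-94 + 2*H)*(1/(2*H)) = (-94 + 2*H)/(2*H))
C(O(14)) - 1*(-45820) = (-47 + 14*(2 + 14))/((14*(2 + 14))) - 1*(-45820) = (-47 + 14*16)/((14*16)) + 45820 = (-47 + 224)/224 + 45820 = (1/224)*177 + 45820 = 177/224 + 45820 = 10263857/224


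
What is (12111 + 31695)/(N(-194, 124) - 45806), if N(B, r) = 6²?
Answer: -21903/22885 ≈ -0.95709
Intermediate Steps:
N(B, r) = 36
(12111 + 31695)/(N(-194, 124) - 45806) = (12111 + 31695)/(36 - 45806) = 43806/(-45770) = 43806*(-1/45770) = -21903/22885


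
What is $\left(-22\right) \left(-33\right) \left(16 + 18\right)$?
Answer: $24684$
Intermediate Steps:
$\left(-22\right) \left(-33\right) \left(16 + 18\right) = 726 \cdot 34 = 24684$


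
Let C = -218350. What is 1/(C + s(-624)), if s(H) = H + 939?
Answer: -1/218035 ≈ -4.5864e-6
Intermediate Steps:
s(H) = 939 + H
1/(C + s(-624)) = 1/(-218350 + (939 - 624)) = 1/(-218350 + 315) = 1/(-218035) = -1/218035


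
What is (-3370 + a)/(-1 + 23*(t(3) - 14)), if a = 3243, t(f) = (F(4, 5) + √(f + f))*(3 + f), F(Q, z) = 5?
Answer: -46609/20425 + 17526*√6/20425 ≈ -0.18013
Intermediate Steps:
t(f) = (3 + f)*(5 + √2*√f) (t(f) = (5 + √(f + f))*(3 + f) = (5 + √(2*f))*(3 + f) = (5 + √2*√f)*(3 + f) = (3 + f)*(5 + √2*√f))
(-3370 + a)/(-1 + 23*(t(3) - 14)) = (-3370 + 3243)/(-1 + 23*((15 + 5*3 + √2*3^(3/2) + 3*√2*√3) - 14)) = -127/(-1 + 23*((15 + 15 + √2*(3*√3) + 3*√6) - 14)) = -127/(-1 + 23*((15 + 15 + 3*√6 + 3*√6) - 14)) = -127/(-1 + 23*((30 + 6*√6) - 14)) = -127/(-1 + 23*(16 + 6*√6)) = -127/(-1 + (368 + 138*√6)) = -127/(367 + 138*√6)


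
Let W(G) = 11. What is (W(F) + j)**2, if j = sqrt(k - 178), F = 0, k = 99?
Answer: (11 + I*sqrt(79))**2 ≈ 42.0 + 195.54*I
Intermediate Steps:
j = I*sqrt(79) (j = sqrt(99 - 178) = sqrt(-79) = I*sqrt(79) ≈ 8.8882*I)
(W(F) + j)**2 = (11 + I*sqrt(79))**2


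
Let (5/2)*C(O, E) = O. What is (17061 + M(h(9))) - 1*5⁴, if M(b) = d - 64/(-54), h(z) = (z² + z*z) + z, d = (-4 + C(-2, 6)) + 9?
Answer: 2219587/135 ≈ 16441.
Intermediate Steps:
C(O, E) = 2*O/5
d = 21/5 (d = (-4 + (⅖)*(-2)) + 9 = (-4 - ⅘) + 9 = -24/5 + 9 = 21/5 ≈ 4.2000)
h(z) = z + 2*z² (h(z) = (z² + z²) + z = 2*z² + z = z + 2*z²)
M(b) = 727/135 (M(b) = 21/5 - 64/(-54) = 21/5 - 64*(-1/54) = 21/5 + 32/27 = 727/135)
(17061 + M(h(9))) - 1*5⁴ = (17061 + 727/135) - 1*5⁴ = 2303962/135 - 1*625 = 2303962/135 - 625 = 2219587/135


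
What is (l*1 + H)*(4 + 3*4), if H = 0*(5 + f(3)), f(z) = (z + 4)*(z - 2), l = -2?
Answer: -32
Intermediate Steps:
f(z) = (-2 + z)*(4 + z) (f(z) = (4 + z)*(-2 + z) = (-2 + z)*(4 + z))
H = 0 (H = 0*(5 + (-8 + 3² + 2*3)) = 0*(5 + (-8 + 9 + 6)) = 0*(5 + 7) = 0*12 = 0)
(l*1 + H)*(4 + 3*4) = (-2*1 + 0)*(4 + 3*4) = (-2 + 0)*(4 + 12) = -2*16 = -32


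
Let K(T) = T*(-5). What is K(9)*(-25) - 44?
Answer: 1081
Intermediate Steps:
K(T) = -5*T
K(9)*(-25) - 44 = -5*9*(-25) - 44 = -45*(-25) - 44 = 1125 - 44 = 1081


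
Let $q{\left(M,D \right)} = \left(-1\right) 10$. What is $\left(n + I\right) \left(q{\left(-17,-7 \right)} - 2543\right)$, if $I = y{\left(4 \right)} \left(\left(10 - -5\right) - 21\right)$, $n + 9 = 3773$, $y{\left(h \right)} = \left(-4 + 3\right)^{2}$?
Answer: $-9594174$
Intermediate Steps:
$q{\left(M,D \right)} = -10$
$y{\left(h \right)} = 1$ ($y{\left(h \right)} = \left(-1\right)^{2} = 1$)
$n = 3764$ ($n = -9 + 3773 = 3764$)
$I = -6$ ($I = 1 \left(\left(10 - -5\right) - 21\right) = 1 \left(\left(10 + 5\right) - 21\right) = 1 \left(15 - 21\right) = 1 \left(-6\right) = -6$)
$\left(n + I\right) \left(q{\left(-17,-7 \right)} - 2543\right) = \left(3764 - 6\right) \left(-10 - 2543\right) = 3758 \left(-2553\right) = -9594174$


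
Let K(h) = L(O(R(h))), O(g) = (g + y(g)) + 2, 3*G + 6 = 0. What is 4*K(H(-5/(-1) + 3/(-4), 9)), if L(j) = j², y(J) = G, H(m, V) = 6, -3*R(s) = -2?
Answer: 16/9 ≈ 1.7778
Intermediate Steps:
R(s) = ⅔ (R(s) = -⅓*(-2) = ⅔)
G = -2 (G = -2 + (⅓)*0 = -2 + 0 = -2)
y(J) = -2
O(g) = g (O(g) = (g - 2) + 2 = (-2 + g) + 2 = g)
K(h) = 4/9 (K(h) = (⅔)² = 4/9)
4*K(H(-5/(-1) + 3/(-4), 9)) = 4*(4/9) = 16/9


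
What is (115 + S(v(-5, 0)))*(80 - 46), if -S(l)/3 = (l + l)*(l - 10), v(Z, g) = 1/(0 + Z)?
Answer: 87346/25 ≈ 3493.8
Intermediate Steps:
v(Z, g) = 1/Z
S(l) = -6*l*(-10 + l) (S(l) = -3*(l + l)*(l - 10) = -3*2*l*(-10 + l) = -6*l*(-10 + l))
(115 + S(v(-5, 0)))*(80 - 46) = (115 + 6*(10 - 1/(-5))/(-5))*(80 - 46) = (115 + 6*(-⅕)*(10 - 1*(-⅕)))*34 = (115 + 6*(-⅕)*(10 + ⅕))*34 = (115 + 6*(-⅕)*(51/5))*34 = (115 - 306/25)*34 = (2569/25)*34 = 87346/25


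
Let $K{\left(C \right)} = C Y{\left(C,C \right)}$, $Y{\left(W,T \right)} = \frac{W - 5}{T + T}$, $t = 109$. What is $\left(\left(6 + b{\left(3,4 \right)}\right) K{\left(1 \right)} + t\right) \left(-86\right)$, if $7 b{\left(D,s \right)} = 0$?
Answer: $-8342$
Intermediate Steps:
$Y{\left(W,T \right)} = \frac{-5 + W}{2 T}$
$K{\left(C \right)} = - \frac{5}{2} + \frac{C}{2}$ ($K{\left(C \right)} = C \frac{-5 + C}{2 C} = - \frac{5}{2} + \frac{C}{2}$)
$b{\left(D,s \right)} = 0$ ($b{\left(D,s \right)} = \frac{1}{7} \cdot 0 = 0$)
$\left(\left(6 + b{\left(3,4 \right)}\right) K{\left(1 \right)} + t\right) \left(-86\right) = \left(\left(6 + 0\right) \left(- \frac{5}{2} + \frac{1}{2} \cdot 1\right) + 109\right) \left(-86\right) = \left(6 \left(- \frac{5}{2} + \frac{1}{2}\right) + 109\right) \left(-86\right) = \left(6 \left(-2\right) + 109\right) \left(-86\right) = \left(-12 + 109\right) \left(-86\right) = 97 \left(-86\right) = -8342$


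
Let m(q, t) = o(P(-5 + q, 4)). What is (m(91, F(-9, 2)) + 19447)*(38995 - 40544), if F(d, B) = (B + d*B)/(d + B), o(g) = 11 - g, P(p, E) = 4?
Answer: -30134246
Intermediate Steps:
F(d, B) = (B + B*d)/(B + d)
m(q, t) = 7 (m(q, t) = 11 - 1*4 = 11 - 4 = 7)
(m(91, F(-9, 2)) + 19447)*(38995 - 40544) = (7 + 19447)*(38995 - 40544) = 19454*(-1549) = -30134246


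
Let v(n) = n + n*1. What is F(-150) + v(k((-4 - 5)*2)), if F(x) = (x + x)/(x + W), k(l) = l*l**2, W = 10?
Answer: -81633/7 ≈ -11662.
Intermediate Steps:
k(l) = l**3
F(x) = 2*x/(10 + x) (F(x) = (x + x)/(x + 10) = (2*x)/(10 + x) = 2*x/(10 + x))
v(n) = 2*n (v(n) = n + n = 2*n)
F(-150) + v(k((-4 - 5)*2)) = 2*(-150)/(10 - 150) + 2*((-4 - 5)*2)**3 = 2*(-150)/(-140) + 2*(-9*2)**3 = 2*(-150)*(-1/140) + 2*(-18)**3 = 15/7 + 2*(-5832) = 15/7 - 11664 = -81633/7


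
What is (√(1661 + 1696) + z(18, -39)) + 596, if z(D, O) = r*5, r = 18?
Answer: 686 + 3*√373 ≈ 743.94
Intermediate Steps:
z(D, O) = 90 (z(D, O) = 18*5 = 90)
(√(1661 + 1696) + z(18, -39)) + 596 = (√(1661 + 1696) + 90) + 596 = (√3357 + 90) + 596 = (3*√373 + 90) + 596 = (90 + 3*√373) + 596 = 686 + 3*√373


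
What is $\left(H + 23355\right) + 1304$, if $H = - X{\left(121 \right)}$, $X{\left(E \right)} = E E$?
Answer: $10018$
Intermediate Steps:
$X{\left(E \right)} = E^{2}$
$H = -14641$ ($H = - 121^{2} = \left(-1\right) 14641 = -14641$)
$\left(H + 23355\right) + 1304 = \left(-14641 + 23355\right) + 1304 = 8714 + 1304 = 10018$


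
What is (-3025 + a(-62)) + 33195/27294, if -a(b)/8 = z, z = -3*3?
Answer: -26855329/9098 ≈ -2951.8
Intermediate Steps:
z = -9
a(b) = 72 (a(b) = -8*(-9) = 72)
(-3025 + a(-62)) + 33195/27294 = (-3025 + 72) + 33195/27294 = -2953 + 33195*(1/27294) = -2953 + 11065/9098 = -26855329/9098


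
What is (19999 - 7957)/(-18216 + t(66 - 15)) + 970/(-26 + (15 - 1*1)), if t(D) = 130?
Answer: -4421981/54258 ≈ -81.499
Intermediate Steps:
(19999 - 7957)/(-18216 + t(66 - 15)) + 970/(-26 + (15 - 1*1)) = (19999 - 7957)/(-18216 + 130) + 970/(-26 + (15 - 1*1)) = 12042/(-18086) + 970/(-26 + (15 - 1)) = 12042*(-1/18086) + 970/(-26 + 14) = -6021/9043 + 970/(-12) = -6021/9043 - 1/12*970 = -6021/9043 - 485/6 = -4421981/54258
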